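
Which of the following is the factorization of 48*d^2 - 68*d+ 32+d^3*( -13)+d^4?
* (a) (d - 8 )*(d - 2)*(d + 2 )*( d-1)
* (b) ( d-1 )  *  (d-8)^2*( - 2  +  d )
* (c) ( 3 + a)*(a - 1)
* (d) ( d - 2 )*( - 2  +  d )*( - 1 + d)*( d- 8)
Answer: d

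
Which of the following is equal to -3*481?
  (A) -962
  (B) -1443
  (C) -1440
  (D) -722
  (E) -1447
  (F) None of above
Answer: B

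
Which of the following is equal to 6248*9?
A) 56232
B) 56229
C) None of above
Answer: A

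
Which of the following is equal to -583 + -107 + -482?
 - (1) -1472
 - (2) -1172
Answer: 2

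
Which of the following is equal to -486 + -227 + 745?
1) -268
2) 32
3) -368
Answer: 2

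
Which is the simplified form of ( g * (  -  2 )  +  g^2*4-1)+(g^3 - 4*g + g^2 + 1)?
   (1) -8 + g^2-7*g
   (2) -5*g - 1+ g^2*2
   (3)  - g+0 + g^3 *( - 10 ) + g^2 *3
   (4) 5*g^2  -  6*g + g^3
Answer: 4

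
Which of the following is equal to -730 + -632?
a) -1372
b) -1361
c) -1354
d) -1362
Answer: d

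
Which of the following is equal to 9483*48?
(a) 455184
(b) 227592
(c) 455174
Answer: a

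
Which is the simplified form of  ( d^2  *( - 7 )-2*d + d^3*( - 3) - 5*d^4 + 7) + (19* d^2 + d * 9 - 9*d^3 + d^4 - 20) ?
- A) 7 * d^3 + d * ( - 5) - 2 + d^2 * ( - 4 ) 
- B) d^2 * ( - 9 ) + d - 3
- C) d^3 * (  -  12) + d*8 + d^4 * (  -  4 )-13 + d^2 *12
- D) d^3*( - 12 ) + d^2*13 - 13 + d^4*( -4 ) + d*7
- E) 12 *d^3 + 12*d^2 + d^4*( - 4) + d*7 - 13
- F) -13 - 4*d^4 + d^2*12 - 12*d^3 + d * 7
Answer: F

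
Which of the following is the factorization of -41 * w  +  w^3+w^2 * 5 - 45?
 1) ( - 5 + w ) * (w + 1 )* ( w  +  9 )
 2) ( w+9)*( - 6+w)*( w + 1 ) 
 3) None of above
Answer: 1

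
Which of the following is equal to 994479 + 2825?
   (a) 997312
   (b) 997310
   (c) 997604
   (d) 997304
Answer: d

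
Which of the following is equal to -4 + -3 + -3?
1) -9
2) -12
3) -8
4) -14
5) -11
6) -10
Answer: 6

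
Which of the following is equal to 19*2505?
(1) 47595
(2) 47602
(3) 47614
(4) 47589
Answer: 1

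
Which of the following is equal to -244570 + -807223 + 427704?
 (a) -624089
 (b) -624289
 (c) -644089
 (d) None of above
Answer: a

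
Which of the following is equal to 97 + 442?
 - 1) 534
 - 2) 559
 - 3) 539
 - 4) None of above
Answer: 3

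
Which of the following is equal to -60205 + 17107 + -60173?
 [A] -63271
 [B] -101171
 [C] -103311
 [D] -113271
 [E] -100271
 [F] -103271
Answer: F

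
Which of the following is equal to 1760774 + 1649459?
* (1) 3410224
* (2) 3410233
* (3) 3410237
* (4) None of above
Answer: 2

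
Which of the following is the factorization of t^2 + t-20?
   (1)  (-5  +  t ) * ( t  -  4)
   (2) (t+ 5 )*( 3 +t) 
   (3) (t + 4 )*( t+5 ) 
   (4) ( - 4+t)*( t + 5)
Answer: 4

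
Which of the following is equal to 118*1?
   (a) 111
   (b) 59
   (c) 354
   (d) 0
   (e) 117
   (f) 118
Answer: f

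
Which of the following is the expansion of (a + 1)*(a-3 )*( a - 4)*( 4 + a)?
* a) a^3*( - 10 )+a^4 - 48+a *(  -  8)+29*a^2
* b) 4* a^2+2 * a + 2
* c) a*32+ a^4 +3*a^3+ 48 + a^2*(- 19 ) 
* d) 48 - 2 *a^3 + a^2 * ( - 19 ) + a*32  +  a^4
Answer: d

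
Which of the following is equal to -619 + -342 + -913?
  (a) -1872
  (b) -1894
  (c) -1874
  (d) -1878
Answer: c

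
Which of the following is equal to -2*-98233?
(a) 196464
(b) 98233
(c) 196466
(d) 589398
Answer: c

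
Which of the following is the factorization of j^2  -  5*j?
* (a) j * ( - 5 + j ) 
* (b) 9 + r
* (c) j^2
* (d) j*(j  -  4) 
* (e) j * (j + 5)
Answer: a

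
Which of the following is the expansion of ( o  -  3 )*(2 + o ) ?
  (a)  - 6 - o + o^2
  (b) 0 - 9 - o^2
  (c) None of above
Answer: a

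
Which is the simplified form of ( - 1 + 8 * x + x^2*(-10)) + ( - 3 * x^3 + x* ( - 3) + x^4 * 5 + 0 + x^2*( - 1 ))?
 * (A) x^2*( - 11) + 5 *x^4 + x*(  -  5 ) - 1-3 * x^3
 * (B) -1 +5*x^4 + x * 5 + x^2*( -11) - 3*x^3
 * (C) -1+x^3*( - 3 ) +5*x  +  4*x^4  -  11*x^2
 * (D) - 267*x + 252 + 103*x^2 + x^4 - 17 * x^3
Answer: B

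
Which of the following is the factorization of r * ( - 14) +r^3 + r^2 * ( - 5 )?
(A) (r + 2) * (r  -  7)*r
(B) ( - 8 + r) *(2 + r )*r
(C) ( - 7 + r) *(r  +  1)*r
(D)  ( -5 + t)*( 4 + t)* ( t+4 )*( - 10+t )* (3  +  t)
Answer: A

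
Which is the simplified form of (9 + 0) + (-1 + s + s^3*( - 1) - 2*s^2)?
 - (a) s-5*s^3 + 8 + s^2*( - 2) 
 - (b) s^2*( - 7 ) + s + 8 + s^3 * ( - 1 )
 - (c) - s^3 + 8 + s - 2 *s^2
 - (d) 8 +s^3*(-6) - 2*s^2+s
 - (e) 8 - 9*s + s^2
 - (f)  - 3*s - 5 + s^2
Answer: c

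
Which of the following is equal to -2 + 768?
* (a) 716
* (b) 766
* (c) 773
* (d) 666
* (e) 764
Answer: b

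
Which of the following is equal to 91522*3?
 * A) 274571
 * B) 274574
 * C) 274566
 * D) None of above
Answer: C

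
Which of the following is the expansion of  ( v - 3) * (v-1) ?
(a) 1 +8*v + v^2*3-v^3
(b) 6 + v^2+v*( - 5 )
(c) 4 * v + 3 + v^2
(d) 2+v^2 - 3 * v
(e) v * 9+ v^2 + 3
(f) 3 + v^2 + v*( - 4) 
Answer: f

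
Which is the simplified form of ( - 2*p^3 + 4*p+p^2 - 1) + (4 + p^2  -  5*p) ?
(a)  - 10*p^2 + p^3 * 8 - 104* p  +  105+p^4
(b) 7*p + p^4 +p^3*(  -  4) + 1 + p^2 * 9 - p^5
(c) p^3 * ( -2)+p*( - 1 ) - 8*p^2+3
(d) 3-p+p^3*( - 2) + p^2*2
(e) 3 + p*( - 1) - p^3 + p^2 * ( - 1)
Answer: d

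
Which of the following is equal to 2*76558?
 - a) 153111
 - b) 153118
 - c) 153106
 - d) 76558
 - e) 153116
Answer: e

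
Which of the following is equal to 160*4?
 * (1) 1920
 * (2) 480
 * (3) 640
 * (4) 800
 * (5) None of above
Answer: 3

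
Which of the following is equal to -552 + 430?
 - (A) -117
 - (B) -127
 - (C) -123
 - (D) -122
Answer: D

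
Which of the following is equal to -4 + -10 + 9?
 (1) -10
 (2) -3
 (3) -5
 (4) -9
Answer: 3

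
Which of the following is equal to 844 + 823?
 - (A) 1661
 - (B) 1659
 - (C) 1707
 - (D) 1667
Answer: D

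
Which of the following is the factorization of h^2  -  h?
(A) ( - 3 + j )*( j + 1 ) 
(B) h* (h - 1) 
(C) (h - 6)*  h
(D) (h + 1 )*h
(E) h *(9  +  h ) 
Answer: B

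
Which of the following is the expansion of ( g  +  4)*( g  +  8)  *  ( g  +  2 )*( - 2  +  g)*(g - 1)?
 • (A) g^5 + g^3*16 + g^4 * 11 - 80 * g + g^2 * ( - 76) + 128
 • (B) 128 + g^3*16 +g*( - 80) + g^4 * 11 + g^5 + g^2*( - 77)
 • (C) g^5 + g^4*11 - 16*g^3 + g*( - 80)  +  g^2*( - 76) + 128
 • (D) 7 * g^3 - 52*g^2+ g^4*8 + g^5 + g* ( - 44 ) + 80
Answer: A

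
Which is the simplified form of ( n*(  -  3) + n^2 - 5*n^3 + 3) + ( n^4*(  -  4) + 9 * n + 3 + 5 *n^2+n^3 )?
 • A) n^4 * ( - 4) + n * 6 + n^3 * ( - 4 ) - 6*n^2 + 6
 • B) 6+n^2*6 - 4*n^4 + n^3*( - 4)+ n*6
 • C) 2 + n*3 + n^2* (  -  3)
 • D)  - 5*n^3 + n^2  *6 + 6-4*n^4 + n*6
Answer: B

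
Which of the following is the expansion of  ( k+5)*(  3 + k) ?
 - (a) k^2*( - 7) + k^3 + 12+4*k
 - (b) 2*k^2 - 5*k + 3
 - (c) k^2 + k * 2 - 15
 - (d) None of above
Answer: d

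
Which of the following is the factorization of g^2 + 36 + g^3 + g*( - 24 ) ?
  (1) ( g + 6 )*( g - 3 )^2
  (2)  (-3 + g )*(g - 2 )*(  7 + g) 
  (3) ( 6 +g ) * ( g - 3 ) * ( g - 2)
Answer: 3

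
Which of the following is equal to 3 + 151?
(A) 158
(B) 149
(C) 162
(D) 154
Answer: D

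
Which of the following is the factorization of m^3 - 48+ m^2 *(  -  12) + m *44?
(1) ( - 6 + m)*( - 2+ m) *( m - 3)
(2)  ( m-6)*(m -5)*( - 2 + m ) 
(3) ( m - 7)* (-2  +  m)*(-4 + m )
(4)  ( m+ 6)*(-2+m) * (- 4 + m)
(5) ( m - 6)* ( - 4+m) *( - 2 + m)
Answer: 5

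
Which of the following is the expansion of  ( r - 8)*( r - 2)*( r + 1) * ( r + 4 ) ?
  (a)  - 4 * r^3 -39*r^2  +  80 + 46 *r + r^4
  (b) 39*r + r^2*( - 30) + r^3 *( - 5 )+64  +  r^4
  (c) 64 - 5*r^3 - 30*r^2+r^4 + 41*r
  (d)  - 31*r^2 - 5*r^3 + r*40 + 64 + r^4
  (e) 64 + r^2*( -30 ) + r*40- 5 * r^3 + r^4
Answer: e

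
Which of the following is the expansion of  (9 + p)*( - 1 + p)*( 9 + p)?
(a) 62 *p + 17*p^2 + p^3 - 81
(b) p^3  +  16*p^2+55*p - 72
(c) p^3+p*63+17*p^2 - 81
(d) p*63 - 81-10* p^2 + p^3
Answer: c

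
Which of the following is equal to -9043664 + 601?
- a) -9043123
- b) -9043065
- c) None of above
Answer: c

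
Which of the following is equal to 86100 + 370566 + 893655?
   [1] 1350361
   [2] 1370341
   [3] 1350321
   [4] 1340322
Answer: 3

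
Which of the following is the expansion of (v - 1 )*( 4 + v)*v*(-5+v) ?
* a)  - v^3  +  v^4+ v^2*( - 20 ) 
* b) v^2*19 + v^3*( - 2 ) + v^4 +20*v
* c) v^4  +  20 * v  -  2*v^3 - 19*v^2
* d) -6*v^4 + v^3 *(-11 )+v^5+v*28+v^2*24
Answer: c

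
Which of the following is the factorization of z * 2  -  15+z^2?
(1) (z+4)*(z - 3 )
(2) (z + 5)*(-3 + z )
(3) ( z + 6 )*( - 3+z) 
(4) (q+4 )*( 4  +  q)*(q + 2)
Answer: 2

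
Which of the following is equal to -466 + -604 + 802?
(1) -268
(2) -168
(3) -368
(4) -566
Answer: 1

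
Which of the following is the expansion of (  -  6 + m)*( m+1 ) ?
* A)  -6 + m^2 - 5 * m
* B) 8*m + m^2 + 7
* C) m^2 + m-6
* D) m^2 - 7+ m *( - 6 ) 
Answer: A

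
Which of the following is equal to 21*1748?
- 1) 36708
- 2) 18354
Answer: 1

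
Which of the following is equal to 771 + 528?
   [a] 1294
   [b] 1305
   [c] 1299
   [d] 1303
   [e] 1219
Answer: c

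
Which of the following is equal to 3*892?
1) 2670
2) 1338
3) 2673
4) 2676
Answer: 4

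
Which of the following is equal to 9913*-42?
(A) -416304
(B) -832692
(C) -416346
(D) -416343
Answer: C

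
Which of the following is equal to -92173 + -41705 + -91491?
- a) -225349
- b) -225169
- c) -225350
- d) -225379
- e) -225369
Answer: e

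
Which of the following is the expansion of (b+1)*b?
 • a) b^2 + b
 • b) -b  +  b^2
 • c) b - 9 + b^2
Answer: a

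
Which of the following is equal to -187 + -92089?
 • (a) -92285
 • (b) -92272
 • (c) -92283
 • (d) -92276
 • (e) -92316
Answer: d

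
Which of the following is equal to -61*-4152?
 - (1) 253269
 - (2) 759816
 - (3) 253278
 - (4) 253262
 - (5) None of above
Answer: 5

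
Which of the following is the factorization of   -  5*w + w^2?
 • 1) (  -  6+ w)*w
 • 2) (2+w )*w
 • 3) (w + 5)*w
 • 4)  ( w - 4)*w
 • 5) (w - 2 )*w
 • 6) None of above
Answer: 6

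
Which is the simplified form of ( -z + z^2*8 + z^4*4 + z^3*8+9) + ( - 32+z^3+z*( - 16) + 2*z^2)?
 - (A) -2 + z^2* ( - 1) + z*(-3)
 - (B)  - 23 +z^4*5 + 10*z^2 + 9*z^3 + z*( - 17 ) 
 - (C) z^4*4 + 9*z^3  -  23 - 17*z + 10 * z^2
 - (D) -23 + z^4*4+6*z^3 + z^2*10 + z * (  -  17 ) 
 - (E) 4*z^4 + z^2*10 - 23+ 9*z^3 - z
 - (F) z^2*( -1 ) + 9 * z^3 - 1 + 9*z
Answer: C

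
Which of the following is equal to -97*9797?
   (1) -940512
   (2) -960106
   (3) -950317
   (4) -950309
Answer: 4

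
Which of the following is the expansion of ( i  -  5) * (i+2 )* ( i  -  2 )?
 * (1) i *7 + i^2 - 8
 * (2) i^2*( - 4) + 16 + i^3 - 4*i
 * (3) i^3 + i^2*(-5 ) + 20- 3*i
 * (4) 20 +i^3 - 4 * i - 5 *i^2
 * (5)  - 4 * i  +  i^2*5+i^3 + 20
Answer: 4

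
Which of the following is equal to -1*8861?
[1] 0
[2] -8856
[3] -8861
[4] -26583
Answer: 3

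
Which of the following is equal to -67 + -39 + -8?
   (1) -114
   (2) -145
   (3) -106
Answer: 1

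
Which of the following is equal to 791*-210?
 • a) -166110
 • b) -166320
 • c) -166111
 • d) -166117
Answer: a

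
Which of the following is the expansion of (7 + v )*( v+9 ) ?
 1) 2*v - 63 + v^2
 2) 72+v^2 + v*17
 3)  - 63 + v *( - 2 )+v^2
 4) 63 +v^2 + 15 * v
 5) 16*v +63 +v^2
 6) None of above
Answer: 5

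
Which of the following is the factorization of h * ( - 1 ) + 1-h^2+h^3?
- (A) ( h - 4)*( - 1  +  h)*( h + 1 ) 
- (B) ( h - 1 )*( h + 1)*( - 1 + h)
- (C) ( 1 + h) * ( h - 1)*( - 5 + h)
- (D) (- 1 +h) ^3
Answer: B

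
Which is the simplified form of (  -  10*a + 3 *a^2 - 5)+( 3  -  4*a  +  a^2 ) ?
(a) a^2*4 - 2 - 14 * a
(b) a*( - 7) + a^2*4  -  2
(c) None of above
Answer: a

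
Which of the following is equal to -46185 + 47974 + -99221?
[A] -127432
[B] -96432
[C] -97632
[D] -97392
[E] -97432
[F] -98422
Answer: E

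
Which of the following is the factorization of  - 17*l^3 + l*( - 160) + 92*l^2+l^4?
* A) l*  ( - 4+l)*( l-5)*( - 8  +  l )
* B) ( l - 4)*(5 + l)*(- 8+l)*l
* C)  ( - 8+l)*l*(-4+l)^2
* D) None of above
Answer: A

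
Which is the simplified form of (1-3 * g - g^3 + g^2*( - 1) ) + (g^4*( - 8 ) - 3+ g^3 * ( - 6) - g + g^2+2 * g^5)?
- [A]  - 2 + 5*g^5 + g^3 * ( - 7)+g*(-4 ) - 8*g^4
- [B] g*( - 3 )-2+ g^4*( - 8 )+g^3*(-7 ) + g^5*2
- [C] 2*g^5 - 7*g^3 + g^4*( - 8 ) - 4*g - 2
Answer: C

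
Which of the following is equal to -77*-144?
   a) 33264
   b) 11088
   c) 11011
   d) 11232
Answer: b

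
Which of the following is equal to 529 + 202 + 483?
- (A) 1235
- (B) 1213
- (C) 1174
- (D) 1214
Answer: D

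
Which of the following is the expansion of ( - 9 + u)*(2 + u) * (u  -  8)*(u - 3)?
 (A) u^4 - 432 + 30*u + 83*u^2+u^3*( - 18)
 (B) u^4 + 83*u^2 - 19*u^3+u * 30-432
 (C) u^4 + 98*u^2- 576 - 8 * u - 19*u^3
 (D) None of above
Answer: A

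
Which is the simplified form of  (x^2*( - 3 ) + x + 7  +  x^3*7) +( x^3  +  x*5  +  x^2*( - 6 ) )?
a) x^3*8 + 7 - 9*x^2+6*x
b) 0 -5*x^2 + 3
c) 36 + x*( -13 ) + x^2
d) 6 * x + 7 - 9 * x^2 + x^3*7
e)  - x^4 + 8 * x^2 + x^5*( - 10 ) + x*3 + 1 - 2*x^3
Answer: a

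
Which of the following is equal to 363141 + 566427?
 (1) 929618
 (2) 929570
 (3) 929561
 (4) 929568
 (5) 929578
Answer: 4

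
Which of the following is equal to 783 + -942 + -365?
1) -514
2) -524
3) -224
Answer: 2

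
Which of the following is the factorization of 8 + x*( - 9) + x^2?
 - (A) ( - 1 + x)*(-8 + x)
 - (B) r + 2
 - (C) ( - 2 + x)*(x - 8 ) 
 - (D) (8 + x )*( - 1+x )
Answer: A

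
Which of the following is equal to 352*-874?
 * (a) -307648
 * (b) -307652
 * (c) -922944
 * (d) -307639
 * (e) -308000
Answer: a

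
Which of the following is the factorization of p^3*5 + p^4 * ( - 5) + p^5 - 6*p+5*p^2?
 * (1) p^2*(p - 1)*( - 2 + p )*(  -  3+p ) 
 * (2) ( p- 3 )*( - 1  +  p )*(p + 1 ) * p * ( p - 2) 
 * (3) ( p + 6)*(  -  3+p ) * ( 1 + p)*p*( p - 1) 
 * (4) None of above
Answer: 2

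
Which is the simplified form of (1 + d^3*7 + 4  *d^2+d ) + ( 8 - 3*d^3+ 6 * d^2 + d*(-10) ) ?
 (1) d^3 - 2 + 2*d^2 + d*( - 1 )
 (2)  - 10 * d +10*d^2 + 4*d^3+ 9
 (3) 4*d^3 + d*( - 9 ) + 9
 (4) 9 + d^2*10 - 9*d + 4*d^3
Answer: 4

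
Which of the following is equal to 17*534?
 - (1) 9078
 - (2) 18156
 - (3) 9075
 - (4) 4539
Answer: 1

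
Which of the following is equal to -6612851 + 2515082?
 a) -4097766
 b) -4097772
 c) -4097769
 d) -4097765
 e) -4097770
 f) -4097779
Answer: c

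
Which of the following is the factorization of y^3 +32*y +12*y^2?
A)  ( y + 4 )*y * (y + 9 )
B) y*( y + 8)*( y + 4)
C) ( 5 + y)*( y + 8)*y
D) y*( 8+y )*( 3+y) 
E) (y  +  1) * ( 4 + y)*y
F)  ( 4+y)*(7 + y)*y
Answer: B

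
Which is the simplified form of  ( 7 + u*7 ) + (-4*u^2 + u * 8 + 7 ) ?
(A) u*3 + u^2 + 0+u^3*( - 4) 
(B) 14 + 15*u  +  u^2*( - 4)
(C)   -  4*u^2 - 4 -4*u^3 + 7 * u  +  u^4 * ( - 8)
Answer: B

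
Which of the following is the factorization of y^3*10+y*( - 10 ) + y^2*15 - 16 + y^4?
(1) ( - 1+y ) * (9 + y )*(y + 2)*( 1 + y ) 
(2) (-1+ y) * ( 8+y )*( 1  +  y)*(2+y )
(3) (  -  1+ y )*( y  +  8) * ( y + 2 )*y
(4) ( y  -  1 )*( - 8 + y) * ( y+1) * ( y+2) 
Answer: 2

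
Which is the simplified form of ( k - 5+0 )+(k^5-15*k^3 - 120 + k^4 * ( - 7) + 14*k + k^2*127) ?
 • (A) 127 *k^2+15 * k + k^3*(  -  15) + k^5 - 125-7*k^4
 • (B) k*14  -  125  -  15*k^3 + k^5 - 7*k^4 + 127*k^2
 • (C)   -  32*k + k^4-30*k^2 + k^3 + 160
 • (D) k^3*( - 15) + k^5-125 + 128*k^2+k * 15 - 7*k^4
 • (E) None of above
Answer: A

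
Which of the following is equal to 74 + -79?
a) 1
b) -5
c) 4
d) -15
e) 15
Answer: b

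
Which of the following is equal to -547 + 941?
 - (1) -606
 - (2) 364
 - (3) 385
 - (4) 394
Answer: 4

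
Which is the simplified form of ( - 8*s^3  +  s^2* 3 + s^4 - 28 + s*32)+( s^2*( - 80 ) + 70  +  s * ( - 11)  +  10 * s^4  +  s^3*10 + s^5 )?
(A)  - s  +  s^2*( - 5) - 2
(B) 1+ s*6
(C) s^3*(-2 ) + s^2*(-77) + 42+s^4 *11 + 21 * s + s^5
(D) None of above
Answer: D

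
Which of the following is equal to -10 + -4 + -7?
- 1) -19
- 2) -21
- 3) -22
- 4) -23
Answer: 2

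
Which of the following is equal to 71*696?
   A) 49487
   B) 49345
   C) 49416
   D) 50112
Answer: C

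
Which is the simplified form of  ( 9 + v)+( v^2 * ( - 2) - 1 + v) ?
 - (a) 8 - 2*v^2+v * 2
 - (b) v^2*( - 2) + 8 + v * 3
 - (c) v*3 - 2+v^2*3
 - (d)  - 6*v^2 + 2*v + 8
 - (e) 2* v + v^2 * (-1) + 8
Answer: a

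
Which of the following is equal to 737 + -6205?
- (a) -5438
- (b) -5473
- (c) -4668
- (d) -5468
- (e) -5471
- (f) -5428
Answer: d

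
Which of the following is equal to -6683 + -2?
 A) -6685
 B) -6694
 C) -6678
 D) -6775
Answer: A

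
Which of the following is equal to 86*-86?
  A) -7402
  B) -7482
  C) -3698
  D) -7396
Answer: D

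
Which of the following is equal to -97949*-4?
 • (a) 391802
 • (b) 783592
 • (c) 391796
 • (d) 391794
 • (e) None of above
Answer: c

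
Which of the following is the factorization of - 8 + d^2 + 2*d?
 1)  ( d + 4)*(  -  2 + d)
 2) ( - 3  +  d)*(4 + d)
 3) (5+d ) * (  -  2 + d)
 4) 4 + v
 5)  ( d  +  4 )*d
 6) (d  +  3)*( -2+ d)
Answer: 1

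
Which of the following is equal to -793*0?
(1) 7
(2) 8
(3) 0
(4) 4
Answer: 3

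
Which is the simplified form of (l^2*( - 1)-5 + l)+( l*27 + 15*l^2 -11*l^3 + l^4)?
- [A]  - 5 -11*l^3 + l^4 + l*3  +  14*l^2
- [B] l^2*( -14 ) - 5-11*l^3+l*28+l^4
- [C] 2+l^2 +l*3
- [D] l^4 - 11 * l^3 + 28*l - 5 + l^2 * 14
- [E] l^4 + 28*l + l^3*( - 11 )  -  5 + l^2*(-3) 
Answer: D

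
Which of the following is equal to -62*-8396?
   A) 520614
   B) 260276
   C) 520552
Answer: C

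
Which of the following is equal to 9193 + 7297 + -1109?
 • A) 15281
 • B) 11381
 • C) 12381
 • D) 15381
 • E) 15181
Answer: D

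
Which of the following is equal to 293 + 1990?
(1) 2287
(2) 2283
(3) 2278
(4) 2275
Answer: 2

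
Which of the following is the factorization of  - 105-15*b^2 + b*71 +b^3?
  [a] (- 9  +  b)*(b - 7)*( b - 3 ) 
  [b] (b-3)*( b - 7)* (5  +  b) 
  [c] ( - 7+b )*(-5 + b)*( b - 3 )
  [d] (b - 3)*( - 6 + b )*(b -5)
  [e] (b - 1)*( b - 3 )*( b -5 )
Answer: c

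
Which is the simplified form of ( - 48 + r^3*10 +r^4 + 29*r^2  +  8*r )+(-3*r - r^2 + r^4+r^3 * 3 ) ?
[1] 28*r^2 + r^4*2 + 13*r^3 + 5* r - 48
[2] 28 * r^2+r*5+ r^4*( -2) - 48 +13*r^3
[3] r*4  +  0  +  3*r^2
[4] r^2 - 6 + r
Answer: 1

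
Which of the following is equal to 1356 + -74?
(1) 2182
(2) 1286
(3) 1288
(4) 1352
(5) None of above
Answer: 5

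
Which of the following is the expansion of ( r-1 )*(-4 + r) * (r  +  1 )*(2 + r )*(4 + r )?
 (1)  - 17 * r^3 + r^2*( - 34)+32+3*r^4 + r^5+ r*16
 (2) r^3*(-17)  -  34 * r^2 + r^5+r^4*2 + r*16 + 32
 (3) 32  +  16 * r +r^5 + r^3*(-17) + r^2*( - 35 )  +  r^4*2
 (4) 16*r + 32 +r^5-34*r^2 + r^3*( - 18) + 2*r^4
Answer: 2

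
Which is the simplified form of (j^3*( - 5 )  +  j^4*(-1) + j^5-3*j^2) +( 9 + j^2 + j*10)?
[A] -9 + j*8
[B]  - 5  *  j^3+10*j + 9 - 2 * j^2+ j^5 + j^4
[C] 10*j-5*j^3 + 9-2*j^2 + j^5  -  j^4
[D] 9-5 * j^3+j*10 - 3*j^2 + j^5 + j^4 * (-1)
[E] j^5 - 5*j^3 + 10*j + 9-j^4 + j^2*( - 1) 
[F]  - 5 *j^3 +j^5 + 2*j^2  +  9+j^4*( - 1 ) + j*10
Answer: C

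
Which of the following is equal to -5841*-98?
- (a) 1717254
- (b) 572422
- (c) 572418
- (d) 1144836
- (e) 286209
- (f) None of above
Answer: c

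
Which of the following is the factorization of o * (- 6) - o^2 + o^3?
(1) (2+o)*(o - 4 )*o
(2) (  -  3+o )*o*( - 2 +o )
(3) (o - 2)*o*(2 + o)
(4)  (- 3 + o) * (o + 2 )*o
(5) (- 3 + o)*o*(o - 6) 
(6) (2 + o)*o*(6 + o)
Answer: 4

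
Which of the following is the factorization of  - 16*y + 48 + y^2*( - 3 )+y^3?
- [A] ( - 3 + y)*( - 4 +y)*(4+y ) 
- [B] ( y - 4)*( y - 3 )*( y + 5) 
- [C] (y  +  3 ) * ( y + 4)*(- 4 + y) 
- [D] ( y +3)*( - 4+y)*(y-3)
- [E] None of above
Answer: A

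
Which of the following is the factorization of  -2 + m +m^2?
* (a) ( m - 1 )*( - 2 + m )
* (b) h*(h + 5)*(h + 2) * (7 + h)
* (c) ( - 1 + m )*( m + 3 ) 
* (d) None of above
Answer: d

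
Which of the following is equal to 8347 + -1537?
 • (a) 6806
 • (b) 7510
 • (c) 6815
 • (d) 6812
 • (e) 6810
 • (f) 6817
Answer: e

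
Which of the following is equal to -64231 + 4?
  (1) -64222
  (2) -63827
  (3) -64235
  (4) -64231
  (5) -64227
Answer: 5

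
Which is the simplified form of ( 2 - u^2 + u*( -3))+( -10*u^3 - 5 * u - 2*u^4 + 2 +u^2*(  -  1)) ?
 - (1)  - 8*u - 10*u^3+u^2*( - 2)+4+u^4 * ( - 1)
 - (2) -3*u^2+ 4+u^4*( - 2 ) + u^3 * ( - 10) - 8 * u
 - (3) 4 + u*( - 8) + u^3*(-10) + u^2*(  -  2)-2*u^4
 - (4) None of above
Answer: 3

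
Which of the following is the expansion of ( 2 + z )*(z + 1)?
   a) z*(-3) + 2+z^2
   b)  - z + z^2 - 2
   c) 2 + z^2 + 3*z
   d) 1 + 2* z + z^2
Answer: c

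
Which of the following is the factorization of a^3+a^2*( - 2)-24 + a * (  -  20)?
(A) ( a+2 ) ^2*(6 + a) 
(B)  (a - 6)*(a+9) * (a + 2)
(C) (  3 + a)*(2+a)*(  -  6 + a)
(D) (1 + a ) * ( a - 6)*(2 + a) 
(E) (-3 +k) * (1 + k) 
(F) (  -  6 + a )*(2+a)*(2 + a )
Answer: F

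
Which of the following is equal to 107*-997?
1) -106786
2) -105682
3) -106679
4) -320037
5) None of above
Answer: 3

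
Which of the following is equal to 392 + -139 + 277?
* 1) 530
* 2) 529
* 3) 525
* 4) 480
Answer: 1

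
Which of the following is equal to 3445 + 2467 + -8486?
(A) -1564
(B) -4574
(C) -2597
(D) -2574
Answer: D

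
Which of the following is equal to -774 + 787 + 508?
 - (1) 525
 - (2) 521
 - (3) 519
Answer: 2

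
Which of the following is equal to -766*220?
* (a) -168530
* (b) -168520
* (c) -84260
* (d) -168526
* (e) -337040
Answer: b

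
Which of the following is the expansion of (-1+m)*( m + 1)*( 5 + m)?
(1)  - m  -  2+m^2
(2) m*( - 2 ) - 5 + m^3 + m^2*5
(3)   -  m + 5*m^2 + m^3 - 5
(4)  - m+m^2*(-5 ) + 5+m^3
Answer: 3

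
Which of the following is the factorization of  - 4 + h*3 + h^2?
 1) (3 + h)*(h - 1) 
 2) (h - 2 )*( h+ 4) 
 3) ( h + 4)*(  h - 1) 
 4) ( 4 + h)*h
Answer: 3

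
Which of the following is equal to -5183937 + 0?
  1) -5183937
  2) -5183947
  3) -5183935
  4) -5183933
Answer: 1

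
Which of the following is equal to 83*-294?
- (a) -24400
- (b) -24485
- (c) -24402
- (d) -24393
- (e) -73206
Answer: c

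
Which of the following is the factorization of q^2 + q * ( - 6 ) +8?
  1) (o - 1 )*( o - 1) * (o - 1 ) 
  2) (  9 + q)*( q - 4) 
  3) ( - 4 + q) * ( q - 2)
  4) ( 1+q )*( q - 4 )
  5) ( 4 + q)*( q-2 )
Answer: 3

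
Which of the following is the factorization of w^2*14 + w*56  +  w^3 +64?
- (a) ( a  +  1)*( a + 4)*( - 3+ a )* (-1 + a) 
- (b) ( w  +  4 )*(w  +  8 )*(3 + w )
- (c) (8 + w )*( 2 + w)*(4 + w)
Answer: c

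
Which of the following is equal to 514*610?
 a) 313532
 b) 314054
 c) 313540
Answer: c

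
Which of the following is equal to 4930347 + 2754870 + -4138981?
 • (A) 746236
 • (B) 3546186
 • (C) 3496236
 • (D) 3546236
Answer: D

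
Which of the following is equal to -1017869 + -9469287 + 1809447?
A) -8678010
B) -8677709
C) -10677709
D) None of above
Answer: B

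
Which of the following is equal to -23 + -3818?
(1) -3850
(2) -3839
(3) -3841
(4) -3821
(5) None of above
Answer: 3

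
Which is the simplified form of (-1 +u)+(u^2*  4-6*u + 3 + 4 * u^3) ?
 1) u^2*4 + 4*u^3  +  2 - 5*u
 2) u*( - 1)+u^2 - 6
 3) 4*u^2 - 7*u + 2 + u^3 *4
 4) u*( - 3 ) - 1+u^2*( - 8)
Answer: 1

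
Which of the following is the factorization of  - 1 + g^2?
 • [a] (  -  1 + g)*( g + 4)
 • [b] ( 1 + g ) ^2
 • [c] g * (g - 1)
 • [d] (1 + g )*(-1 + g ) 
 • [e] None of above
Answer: d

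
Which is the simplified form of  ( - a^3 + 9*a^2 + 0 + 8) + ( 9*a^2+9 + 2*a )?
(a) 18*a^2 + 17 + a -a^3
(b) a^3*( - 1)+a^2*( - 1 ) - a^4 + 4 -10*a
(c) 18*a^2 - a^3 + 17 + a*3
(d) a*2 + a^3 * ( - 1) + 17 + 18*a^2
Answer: d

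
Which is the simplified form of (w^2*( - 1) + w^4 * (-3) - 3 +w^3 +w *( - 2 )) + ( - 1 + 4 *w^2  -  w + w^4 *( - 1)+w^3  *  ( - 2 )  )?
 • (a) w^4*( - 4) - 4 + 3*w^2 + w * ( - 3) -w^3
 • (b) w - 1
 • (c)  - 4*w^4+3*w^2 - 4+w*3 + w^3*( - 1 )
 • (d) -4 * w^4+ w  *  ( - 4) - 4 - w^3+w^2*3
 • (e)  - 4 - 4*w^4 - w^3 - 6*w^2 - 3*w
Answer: a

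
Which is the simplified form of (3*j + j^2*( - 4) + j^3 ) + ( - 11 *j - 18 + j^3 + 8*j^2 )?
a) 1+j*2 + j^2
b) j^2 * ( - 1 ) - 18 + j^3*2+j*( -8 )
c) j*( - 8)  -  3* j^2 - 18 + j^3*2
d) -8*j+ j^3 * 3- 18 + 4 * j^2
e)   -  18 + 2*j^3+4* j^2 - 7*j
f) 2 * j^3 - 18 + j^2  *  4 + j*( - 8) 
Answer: f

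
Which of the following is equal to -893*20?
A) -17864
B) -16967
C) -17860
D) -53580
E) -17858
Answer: C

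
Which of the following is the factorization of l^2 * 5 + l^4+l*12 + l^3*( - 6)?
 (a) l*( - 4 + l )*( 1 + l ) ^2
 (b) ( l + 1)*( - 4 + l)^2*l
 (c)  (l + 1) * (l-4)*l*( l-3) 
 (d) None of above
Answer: c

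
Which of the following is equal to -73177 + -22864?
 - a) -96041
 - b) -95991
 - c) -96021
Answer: a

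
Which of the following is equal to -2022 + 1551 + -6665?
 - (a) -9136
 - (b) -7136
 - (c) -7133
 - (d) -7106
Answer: b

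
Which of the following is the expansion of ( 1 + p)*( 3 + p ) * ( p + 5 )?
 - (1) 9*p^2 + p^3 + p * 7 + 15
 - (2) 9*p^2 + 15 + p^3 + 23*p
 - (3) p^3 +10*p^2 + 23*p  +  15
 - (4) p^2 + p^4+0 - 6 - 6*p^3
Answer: 2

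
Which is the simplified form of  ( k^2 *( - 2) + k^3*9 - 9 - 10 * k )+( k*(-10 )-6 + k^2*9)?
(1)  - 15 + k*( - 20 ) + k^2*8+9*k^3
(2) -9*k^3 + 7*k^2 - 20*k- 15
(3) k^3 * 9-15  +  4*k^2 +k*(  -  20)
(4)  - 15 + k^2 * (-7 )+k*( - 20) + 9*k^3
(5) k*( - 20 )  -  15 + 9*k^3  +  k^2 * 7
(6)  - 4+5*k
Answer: 5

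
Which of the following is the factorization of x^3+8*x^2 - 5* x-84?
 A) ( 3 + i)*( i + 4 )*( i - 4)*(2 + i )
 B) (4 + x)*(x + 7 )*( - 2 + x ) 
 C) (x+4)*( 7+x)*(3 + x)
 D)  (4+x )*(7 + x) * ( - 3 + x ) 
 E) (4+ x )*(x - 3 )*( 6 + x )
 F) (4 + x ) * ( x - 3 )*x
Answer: D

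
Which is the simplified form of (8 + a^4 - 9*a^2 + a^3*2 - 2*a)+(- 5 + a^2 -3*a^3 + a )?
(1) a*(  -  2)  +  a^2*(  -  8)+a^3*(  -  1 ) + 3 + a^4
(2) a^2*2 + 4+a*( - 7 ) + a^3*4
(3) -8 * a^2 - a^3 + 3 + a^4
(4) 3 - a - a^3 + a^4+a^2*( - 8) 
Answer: 4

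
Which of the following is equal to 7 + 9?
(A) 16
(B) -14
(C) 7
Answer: A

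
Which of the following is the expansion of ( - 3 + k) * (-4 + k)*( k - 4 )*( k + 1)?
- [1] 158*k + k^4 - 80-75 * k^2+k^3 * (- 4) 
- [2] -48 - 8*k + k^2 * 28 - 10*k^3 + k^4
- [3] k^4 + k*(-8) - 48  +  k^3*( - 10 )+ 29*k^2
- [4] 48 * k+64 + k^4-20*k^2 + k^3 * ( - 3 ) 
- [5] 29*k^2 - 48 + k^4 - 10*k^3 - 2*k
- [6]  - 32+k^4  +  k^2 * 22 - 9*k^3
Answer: 3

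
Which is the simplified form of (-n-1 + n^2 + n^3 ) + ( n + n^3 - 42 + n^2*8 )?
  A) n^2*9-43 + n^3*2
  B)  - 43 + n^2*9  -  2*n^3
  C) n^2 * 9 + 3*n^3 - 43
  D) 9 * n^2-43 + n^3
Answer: A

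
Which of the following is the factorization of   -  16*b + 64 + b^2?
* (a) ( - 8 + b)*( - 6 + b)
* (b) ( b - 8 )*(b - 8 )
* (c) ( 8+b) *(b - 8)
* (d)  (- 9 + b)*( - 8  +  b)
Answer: b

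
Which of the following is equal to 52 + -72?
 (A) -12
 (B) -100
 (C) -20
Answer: C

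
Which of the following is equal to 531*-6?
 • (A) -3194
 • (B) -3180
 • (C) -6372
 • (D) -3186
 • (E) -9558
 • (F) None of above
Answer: D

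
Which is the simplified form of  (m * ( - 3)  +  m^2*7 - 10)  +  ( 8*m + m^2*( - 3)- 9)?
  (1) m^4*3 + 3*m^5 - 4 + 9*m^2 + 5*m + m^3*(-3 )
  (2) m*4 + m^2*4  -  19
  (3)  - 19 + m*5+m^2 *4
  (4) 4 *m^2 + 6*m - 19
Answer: 3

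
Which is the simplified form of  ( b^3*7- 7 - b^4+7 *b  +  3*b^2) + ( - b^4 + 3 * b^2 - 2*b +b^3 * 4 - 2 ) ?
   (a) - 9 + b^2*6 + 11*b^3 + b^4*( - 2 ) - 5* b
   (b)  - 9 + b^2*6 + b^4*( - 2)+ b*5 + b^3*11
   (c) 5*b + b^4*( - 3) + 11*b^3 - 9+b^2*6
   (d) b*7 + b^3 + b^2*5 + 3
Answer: b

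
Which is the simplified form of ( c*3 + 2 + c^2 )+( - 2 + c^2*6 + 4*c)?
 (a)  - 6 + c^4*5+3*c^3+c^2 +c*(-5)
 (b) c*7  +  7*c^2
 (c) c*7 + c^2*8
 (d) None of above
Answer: b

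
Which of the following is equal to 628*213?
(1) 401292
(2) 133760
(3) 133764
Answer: 3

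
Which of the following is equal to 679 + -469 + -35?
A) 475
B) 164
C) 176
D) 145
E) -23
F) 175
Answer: F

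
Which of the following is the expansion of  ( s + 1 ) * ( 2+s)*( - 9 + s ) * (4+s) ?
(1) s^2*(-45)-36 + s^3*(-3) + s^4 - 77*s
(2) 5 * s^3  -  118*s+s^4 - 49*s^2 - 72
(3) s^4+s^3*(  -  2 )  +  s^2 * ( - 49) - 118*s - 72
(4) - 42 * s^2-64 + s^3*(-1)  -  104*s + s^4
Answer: 3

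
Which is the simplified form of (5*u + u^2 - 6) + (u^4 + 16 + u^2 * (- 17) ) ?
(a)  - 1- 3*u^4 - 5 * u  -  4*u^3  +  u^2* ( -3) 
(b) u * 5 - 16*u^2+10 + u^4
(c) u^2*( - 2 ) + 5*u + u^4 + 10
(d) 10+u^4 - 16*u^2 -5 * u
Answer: b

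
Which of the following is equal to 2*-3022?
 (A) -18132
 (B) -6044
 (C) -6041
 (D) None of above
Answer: B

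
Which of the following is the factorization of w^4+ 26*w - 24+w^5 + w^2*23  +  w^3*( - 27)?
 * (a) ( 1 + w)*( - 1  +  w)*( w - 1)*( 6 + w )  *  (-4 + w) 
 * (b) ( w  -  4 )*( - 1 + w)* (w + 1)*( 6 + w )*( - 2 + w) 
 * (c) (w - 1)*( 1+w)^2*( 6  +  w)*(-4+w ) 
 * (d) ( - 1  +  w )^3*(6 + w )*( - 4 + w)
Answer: a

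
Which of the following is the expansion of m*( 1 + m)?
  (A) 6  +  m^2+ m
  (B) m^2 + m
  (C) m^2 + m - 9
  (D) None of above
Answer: B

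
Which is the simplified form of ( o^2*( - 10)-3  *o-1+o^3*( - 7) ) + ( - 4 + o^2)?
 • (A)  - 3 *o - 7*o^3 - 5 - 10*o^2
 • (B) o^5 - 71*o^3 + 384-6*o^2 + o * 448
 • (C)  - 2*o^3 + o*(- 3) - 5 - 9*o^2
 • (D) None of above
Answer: D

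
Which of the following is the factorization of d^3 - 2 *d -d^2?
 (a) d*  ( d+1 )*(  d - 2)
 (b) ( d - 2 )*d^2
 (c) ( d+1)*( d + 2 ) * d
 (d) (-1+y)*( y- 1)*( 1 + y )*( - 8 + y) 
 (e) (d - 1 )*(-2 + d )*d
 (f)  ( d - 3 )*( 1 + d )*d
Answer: a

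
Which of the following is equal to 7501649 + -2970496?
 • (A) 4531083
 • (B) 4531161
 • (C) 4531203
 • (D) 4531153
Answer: D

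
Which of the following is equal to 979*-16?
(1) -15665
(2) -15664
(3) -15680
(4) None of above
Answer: 2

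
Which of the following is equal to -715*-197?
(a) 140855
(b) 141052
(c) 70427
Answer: a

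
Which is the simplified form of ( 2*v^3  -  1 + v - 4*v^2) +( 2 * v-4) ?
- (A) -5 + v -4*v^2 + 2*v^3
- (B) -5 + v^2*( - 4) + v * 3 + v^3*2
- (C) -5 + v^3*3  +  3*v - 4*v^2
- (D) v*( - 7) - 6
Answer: B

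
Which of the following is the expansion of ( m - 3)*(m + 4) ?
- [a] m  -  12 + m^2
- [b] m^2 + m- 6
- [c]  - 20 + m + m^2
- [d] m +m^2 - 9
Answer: a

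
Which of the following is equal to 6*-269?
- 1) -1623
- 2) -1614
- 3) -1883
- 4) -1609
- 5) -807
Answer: 2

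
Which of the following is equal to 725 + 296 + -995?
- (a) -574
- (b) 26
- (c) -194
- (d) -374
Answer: b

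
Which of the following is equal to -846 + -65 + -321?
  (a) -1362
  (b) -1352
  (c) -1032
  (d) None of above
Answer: d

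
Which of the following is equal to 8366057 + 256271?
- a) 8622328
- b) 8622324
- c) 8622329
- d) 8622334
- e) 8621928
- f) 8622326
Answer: a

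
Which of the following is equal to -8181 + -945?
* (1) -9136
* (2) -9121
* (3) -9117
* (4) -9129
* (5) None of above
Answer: 5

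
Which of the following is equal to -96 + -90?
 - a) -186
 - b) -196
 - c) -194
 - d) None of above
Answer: a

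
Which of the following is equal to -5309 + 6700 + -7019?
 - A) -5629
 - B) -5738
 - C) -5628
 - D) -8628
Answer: C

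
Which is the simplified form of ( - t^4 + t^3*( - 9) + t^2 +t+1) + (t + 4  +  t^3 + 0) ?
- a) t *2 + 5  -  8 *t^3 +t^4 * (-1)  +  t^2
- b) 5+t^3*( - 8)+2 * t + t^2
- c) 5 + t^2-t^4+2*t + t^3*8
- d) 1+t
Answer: a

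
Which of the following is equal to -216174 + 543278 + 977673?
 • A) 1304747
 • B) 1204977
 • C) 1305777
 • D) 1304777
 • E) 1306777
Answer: D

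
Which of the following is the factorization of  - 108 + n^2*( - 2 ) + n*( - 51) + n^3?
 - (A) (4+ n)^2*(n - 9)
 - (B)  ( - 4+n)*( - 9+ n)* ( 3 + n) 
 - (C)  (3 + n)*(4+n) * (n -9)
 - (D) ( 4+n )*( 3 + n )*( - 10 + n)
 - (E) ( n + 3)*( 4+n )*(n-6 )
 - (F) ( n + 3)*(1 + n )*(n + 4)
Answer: C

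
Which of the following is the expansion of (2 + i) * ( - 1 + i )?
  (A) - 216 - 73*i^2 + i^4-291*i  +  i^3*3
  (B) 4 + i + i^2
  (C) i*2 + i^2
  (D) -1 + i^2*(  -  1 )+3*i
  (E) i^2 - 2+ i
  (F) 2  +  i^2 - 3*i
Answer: E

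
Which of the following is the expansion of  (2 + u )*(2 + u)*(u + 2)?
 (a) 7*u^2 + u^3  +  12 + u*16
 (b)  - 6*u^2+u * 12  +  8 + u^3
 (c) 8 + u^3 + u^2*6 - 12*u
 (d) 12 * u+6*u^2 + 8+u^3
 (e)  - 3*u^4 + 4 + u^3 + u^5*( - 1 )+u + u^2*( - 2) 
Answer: d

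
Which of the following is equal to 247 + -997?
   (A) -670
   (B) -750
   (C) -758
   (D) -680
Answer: B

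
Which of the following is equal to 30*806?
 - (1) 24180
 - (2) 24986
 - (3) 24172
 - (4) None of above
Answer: 1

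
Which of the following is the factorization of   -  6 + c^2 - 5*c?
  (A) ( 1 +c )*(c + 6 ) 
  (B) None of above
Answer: B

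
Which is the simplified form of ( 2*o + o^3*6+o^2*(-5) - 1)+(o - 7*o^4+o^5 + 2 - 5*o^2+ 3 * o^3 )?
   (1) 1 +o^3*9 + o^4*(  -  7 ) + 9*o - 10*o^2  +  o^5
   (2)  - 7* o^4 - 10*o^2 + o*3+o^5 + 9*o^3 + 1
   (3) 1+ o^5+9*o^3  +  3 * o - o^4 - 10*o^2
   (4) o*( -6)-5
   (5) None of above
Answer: 2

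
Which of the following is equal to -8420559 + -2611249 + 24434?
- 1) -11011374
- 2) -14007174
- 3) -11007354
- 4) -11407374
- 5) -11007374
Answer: 5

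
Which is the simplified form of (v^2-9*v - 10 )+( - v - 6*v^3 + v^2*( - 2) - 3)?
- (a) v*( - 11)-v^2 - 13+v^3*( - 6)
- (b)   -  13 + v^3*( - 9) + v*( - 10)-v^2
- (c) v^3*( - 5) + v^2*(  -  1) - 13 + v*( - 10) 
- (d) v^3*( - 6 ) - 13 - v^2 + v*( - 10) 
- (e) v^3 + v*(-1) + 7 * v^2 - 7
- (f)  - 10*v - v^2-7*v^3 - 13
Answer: d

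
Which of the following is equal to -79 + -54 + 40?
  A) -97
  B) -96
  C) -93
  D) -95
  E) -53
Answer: C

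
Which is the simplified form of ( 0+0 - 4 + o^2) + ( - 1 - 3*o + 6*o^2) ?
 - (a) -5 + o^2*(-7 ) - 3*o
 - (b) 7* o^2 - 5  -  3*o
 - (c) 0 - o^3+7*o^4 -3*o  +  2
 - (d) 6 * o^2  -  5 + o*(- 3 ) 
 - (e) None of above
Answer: b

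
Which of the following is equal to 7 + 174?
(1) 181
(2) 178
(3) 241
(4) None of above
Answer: 1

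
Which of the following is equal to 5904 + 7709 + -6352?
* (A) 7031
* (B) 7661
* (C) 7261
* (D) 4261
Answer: C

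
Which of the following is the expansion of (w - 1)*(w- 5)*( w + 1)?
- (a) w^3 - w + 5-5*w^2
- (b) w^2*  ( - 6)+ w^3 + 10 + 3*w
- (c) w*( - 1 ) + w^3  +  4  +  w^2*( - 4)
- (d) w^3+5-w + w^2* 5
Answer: a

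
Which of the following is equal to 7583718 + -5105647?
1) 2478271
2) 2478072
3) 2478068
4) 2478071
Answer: 4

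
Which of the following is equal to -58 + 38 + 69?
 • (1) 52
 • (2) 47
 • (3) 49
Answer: 3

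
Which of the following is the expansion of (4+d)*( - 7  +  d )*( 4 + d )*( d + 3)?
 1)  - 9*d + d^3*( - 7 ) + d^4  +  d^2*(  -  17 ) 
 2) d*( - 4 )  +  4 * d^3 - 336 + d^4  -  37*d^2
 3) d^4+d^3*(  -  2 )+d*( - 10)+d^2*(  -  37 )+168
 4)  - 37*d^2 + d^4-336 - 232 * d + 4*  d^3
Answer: 4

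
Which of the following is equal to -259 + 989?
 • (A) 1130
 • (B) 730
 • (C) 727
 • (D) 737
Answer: B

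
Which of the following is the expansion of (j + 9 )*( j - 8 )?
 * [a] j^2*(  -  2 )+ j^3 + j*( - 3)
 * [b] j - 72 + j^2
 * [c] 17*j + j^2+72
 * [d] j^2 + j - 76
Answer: b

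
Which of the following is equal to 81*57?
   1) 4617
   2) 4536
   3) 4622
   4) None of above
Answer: 1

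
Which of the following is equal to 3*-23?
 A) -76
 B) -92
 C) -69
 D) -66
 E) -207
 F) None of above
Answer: C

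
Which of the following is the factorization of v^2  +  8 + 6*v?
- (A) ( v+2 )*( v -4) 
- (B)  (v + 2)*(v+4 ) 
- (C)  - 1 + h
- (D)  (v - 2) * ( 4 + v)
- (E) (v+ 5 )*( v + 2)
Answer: B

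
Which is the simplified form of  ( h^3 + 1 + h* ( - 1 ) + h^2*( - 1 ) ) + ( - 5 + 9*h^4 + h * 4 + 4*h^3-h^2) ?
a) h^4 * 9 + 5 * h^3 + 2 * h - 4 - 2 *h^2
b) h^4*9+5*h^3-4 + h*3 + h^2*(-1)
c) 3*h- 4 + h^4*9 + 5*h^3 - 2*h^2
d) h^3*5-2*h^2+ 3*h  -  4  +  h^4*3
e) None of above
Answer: c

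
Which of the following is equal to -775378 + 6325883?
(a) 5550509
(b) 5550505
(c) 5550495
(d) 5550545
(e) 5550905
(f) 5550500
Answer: b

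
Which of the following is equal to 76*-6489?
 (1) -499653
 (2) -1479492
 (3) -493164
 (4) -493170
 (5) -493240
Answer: 3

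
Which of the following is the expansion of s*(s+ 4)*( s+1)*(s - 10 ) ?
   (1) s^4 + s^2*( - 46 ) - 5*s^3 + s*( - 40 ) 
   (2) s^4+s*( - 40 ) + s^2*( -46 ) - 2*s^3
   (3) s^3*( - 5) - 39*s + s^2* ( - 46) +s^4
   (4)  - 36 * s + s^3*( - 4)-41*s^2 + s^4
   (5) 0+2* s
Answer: 1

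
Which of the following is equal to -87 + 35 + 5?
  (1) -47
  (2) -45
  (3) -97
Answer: 1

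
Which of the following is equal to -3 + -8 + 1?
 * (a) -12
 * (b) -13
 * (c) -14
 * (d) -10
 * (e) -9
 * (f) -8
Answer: d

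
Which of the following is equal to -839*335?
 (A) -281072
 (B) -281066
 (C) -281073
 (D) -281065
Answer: D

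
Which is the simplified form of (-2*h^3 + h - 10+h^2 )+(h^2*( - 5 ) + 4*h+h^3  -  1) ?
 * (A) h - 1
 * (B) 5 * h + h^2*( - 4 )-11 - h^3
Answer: B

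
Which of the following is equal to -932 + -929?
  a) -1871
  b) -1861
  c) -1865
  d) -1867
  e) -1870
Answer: b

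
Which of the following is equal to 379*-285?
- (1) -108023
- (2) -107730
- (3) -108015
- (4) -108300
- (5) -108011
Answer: 3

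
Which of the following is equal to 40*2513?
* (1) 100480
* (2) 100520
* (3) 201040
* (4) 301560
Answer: 2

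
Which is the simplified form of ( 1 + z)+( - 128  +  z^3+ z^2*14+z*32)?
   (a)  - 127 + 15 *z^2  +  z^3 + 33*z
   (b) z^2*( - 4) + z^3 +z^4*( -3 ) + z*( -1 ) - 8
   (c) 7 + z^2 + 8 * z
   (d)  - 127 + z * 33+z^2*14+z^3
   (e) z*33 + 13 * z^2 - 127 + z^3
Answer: d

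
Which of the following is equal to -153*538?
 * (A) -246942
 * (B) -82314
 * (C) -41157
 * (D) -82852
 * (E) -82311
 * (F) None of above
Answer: B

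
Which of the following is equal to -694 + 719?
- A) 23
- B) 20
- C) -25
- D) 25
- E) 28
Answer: D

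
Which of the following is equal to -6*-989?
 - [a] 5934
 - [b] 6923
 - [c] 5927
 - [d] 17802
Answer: a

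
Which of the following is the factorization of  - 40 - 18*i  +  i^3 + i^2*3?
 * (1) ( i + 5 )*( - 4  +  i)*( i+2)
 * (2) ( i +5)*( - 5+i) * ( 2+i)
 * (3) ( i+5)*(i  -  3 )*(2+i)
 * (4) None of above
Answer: 1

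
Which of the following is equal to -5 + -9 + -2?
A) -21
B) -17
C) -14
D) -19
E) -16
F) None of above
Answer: E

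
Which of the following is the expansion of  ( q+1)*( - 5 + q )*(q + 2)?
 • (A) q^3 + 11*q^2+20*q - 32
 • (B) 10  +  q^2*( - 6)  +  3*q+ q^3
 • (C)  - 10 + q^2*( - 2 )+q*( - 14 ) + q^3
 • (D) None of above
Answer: D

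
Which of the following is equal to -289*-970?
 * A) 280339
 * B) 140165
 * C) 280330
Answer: C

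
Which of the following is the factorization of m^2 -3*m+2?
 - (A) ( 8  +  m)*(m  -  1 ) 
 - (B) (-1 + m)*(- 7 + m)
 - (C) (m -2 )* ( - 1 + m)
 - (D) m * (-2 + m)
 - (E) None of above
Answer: C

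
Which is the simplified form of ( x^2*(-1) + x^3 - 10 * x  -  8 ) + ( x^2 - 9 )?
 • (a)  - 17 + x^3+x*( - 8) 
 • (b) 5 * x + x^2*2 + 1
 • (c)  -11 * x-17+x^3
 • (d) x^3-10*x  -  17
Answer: d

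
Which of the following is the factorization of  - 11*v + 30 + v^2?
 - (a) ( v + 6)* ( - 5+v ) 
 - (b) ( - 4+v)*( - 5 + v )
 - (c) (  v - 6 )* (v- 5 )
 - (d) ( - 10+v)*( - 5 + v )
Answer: c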